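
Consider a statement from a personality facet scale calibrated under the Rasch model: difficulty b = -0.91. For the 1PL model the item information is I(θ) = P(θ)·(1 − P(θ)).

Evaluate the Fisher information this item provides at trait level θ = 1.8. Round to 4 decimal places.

0.0585

P = 1/(1+e^{-2.7100}) = 0.9376
P(1−P) = 0.9376 × 0.0624 = 0.0585
I = P(1−P) = 0.05849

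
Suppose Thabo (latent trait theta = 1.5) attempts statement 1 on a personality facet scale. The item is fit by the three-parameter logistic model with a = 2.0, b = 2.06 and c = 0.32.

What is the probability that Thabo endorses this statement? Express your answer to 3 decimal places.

P(theta) = c + (1 − c) · 1 / (1 + exp(−a(theta − b)))
Exponent: 2.0 × (1.5 − 2.06) = -1.1200
1/(1 + e^{1.1200}) = 0.2460
P = 0.32 + 0.68 × 0.2460 = 0.4873

0.487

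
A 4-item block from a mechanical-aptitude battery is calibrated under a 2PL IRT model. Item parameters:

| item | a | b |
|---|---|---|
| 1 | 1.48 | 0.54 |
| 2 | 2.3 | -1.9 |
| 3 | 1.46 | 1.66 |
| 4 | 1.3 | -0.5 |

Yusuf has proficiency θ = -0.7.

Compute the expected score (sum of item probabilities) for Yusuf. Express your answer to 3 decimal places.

P(θ) = 1 / (1 + exp(−a(θ − b)))
P_1 = 1/(1+e^{1.8352}) = 0.1376
P_2 = 1/(1+e^{-2.7600}) = 0.9405
P_3 = 1/(1+e^{3.4456}) = 0.0309
P_4 = 1/(1+e^{0.2600}) = 0.4354
E[score] = 0.1376 + 0.9405 + 0.0309 + 0.4354 = 1.5444

1.544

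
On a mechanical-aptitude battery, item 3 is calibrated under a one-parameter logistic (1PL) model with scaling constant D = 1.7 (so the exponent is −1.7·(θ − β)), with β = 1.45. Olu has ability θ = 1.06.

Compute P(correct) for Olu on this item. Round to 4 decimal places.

P(θ) = 1 / (1 + exp(−D·(θ − β)))
Exponent: 1.7 × (1.06 − 1.45) = -0.6630
1/(1 + e^{0.6630}) = 0.3401
P = 0.3401

0.3401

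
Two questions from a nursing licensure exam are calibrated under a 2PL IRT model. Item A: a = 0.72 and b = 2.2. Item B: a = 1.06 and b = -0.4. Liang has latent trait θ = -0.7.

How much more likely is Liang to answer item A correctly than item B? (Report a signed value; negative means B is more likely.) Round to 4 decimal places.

-0.3109

P(θ) = 1 / (1 + exp(−a(θ − b)))
P_A = 0.1103
P_B = 0.4212
P_A − P_B = -0.3109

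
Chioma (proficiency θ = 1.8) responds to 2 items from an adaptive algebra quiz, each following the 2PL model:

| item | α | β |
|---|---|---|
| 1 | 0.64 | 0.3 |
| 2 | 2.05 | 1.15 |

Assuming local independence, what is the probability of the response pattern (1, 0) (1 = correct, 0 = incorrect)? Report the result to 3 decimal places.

0.151

P(θ) = 1 / (1 + exp(−α(θ − β)))
P_1 = 1/(1+e^{-0.9600}) = 0.7231
P_2 = 1/(1+e^{-1.3325}) = 0.7913
L = P_1 × (1−P_2) = 0.7231 × 0.2087 = 0.15095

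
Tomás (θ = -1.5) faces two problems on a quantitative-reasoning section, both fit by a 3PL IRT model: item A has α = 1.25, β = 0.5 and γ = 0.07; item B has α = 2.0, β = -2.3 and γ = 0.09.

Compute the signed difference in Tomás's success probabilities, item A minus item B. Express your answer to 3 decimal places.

-0.707

P(θ) = γ + (1 − γ) · 1 / (1 + exp(−α(θ − β)))
P_A = 0.1405
P_B = 0.8471
P_A − P_B = -0.7066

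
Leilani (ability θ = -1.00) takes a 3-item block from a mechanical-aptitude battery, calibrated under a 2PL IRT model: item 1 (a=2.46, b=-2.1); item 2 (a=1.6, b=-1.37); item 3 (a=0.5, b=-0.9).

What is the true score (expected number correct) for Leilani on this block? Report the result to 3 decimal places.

P(θ) = 1 / (1 + exp(−a(θ − b)))
P_1 = 1/(1+e^{-2.7060}) = 0.9374
P_2 = 1/(1+e^{-0.5920}) = 0.6438
P_3 = 1/(1+e^{0.0500}) = 0.4875
E[score] = 0.9374 + 0.6438 + 0.4875 = 2.0687

2.069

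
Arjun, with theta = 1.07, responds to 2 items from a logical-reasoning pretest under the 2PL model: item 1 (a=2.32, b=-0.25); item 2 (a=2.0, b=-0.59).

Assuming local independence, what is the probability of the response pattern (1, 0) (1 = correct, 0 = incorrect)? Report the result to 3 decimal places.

0.033

P(theta) = 1 / (1 + exp(−a(theta − b)))
P_1 = 1/(1+e^{-3.0624}) = 0.9553
P_2 = 1/(1+e^{-3.3200}) = 0.9651
L = P_1 × (1−P_2) = 0.9553 × 0.0349 = 0.03333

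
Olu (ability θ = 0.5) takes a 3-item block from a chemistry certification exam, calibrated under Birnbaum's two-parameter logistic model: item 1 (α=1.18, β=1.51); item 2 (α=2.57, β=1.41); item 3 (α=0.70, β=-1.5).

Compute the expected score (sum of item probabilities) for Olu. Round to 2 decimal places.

1.12

P(θ) = 1 / (1 + exp(−α(θ − β)))
P_1 = 1/(1+e^{1.1918}) = 0.2329
P_2 = 1/(1+e^{2.3387}) = 0.0880
P_3 = 1/(1+e^{-1.4000}) = 0.8022
E[score] = 0.2329 + 0.0880 + 0.8022 = 1.1231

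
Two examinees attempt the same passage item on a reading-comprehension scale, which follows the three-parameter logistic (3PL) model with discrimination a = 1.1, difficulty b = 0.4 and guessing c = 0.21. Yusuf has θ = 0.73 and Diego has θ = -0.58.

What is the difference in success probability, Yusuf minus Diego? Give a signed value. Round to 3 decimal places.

0.265

P(θ) = c + (1 − c) · 1 / (1 + exp(−a(θ − b)))
P(Yusuf) = 0.6759  [exponent 0.3630]
P(Diego) = 0.4106  [exponent -1.0780]
Difference = 0.6759 − 0.4106 = 0.2653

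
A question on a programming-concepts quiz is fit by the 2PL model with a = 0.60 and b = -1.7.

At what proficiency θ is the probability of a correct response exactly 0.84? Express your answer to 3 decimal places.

1.064

P(θ) = 1 / (1 + exp(−a(θ − b)))
logit = ln(0.8400/0.1600) = 1.6582
θ = b + logit/(a) = -1.7 + 1.6582/0.6000 = 1.0637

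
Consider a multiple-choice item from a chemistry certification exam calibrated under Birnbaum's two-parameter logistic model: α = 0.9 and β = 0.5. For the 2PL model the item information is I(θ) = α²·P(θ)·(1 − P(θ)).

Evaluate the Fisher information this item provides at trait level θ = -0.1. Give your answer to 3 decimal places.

0.188

P = 1/(1+e^{0.5400}) = 0.3682
P(1−P) = 0.3682 × 0.6318 = 0.2326
I = α² × P(1−P) = 0.9² × 0.2326 = 0.18843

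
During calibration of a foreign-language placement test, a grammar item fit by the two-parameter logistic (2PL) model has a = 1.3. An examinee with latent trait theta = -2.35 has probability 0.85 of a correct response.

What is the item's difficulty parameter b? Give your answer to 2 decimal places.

-3.68

P(theta) = 1 / (1 + exp(−a(theta − b)))
logit(0.85) = ln(0.85/0.15) = 1.7346
b = theta − logit/(a) = -2.35 − 1.7346/1.3000 = -3.6843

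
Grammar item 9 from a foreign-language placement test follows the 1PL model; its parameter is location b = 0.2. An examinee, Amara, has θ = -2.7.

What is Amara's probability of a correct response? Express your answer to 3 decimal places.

0.052

P(θ) = 1 / (1 + exp(−(θ − b)))
Exponent: (-2.7 − 0.2) = -2.9000
1/(1 + e^{2.9000}) = 0.0522
P = 0.0522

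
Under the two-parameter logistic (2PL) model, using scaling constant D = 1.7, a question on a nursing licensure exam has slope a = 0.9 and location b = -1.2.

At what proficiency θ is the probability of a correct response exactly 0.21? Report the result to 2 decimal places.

-2.07

P(θ) = 1 / (1 + exp(−D·a(θ − b)))
logit = ln(0.2100/0.7900) = -1.3249
θ = b + logit/(1.7·a) = -1.2 + (-1.3249)/1.5300 = -2.0660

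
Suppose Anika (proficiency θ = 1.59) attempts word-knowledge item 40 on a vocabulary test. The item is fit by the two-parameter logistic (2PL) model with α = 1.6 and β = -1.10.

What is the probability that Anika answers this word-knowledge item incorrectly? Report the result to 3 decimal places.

0.013

P(θ) = 1 / (1 + exp(−α(θ − β)))
Exponent: 1.6 × (1.59 − (-1.10)) = 4.3040
1/(1 + e^{-4.3040}) = 0.9867
P(incorrect) = 1 − 0.9867 = 0.0133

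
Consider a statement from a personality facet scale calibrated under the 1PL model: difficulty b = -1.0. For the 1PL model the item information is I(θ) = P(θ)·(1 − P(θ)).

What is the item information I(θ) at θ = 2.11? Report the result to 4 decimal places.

P = 1/(1+e^{-3.1100}) = 0.9573
P(1−P) = 0.9573 × 0.0427 = 0.0409
I = P(1−P) = 0.04087

0.0409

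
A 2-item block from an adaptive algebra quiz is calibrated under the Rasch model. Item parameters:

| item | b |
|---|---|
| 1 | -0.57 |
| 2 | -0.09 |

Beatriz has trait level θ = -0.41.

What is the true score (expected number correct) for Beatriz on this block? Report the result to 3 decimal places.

P(θ) = 1 / (1 + exp(−(θ − b)))
P_1 = 1/(1+e^{-0.1600}) = 0.5399
P_2 = 1/(1+e^{0.3200}) = 0.4207
E[score] = 0.5399 + 0.4207 = 0.9606

0.961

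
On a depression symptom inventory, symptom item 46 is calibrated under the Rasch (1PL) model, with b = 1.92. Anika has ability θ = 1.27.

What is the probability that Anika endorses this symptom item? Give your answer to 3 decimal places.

0.343

P(θ) = 1 / (1 + exp(−(θ − b)))
Exponent: (1.27 − 1.92) = -0.6500
1/(1 + e^{0.6500}) = 0.3430
P = 0.3430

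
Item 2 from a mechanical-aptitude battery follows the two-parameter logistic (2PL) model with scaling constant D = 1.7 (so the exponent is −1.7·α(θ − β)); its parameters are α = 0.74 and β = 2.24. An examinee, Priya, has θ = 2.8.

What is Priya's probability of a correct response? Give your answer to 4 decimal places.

P(θ) = 1 / (1 + exp(−D·α(θ − β)))
Exponent: 1.7 × 0.74 × (2.8 − 2.24) = 0.7045
1/(1 + e^{-0.7045}) = 0.6692
P = 0.6692

0.6692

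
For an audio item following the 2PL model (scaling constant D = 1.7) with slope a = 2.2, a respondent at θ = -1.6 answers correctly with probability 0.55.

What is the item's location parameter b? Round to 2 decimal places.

P(θ) = 1 / (1 + exp(−D·a(θ − b)))
logit(0.55) = ln(0.55/0.45) = 0.2007
b = θ − logit/(1.7·a) = -1.6 − 0.2007/3.7400 = -1.6537

-1.65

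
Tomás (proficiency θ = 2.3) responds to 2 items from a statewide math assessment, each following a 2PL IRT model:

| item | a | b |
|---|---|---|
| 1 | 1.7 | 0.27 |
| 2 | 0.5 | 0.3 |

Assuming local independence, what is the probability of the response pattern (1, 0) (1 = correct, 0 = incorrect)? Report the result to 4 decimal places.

P(θ) = 1 / (1 + exp(−a(θ − b)))
P_1 = 1/(1+e^{-3.4510}) = 0.9693
P_2 = 1/(1+e^{-1.0000}) = 0.7311
L = P_1 × (1−P_2) = 0.9693 × 0.2689 = 0.26067

0.2607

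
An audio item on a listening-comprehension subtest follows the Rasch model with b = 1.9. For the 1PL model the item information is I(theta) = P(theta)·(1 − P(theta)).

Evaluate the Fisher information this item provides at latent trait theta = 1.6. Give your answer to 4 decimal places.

0.2445

P = 1/(1+e^{0.3000}) = 0.4256
P(1−P) = 0.4256 × 0.5744 = 0.2445
I = P(1−P) = 0.24446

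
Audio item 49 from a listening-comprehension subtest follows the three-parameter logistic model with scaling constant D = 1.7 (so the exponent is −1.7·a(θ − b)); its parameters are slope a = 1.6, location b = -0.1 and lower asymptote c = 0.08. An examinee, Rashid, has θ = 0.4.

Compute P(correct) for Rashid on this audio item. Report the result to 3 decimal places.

0.812

P(θ) = c + (1 − c) · 1 / (1 + exp(−D·a(θ − b)))
Exponent: 1.7 × 1.6 × (0.4 − (-0.1)) = 1.3600
1/(1 + e^{-1.3600}) = 0.7958
P = 0.08 + 0.92 × 0.7958 = 0.8121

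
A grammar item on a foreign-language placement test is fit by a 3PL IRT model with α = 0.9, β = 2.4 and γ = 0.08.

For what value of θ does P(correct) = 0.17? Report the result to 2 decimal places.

-0.07

P(θ) = γ + (1 − γ) · 1 / (1 + exp(−α(θ − β)))
Remove guessing floor: (0.17 − 0.08)/(1 − 0.08) = 0.0978
logit = ln(0.0978/0.9022) = -2.2216
θ = β + logit/(α) = 2.4 + (-2.2216)/0.9000 = -0.0685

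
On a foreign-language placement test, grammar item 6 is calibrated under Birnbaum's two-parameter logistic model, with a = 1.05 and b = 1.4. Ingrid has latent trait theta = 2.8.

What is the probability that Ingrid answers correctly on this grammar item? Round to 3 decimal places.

P(theta) = 1 / (1 + exp(−a(theta − b)))
Exponent: 1.05 × (2.8 − 1.4) = 1.4700
1/(1 + e^{-1.4700}) = 0.8131

0.813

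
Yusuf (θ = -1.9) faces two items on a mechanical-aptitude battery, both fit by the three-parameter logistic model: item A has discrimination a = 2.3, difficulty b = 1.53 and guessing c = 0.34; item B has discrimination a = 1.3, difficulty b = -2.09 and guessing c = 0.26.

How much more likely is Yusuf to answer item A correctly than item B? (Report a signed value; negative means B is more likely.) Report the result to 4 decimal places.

-0.3352

P(θ) = c + (1 − c) · 1 / (1 + exp(−a(θ − b)))
P_A = 0.3402
P_B = 0.6755
P_A − P_B = -0.3352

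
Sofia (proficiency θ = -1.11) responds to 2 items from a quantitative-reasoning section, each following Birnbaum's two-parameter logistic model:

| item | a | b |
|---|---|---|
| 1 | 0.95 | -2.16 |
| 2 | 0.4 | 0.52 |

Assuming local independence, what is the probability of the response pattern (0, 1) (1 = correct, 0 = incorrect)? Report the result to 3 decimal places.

0.092

P(θ) = 1 / (1 + exp(−a(θ − b)))
P_1 = 1/(1+e^{-0.9975}) = 0.7306
P_2 = 1/(1+e^{0.6520}) = 0.3425
L = (1−P_1) × P_2 = 0.2694 × 0.3425 = 0.09229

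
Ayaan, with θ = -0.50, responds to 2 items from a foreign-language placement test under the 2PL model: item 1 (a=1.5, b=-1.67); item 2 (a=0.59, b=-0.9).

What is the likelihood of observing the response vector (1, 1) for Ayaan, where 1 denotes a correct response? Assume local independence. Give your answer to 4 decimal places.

P(θ) = 1 / (1 + exp(−a(θ − b)))
P_1 = 1/(1+e^{-1.7550}) = 0.8526
P_2 = 1/(1+e^{-0.2360}) = 0.5587
L = P_1 × P_2 = 0.8526 × 0.5587 = 0.47636

0.4764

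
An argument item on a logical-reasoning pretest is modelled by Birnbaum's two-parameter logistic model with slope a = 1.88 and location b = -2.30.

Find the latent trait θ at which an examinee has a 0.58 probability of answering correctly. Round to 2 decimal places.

-2.13

P(θ) = 1 / (1 + exp(−a(θ − b)))
logit = ln(0.5800/0.4200) = 0.3228
θ = b + logit/(a) = -2.30 + 0.3228/1.8800 = -2.1283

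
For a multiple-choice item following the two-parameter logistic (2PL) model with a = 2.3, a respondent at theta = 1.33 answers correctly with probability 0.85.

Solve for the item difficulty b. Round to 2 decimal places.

P(theta) = 1 / (1 + exp(−a(theta − b)))
logit(0.85) = ln(0.85/0.15) = 1.7346
b = theta − logit/(a) = 1.33 − 1.7346/2.3000 = 0.5758

0.58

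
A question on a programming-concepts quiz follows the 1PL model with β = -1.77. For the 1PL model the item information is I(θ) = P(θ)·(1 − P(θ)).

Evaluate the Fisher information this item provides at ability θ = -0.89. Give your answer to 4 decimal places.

0.2072

P = 1/(1+e^{-0.8800}) = 0.7068
P(1−P) = 0.7068 × 0.2932 = 0.2072
I = P(1−P) = 0.20722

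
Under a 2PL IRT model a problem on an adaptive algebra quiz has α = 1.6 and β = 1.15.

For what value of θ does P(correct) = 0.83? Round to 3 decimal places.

2.141

P(θ) = 1 / (1 + exp(−α(θ − β)))
logit = ln(0.8300/0.1700) = 1.5856
θ = β + logit/(α) = 1.15 + 1.5856/1.6000 = 2.1410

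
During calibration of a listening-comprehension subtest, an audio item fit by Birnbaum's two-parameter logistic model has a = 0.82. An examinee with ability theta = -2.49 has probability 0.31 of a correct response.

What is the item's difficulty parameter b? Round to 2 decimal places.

P(theta) = 1 / (1 + exp(−a(theta − b)))
logit(0.31) = ln(0.31/0.69) = -0.8001
b = theta − logit/(a) = -2.49 − (-0.8001)/0.8200 = -1.5142

-1.51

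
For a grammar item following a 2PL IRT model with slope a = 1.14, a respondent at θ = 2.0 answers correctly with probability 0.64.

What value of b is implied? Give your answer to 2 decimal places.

1.50

P(θ) = 1 / (1 + exp(−a(θ − b)))
logit(0.64) = ln(0.64/0.36) = 0.5754
b = θ − logit/(a) = 2.0 − 0.5754/1.1400 = 1.4953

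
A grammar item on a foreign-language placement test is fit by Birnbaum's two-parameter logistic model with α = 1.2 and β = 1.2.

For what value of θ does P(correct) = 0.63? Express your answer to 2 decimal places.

1.64

P(θ) = 1 / (1 + exp(−α(θ − β)))
logit = ln(0.6300/0.3700) = 0.5322
θ = β + logit/(α) = 1.2 + 0.5322/1.2000 = 1.6435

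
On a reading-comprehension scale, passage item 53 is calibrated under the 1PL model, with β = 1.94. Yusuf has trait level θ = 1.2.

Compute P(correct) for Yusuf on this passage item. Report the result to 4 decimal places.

0.3230

P(θ) = 1 / (1 + exp(−(θ − β)))
Exponent: (1.2 − 1.94) = -0.7400
1/(1 + e^{0.7400}) = 0.3230
P = 0.3230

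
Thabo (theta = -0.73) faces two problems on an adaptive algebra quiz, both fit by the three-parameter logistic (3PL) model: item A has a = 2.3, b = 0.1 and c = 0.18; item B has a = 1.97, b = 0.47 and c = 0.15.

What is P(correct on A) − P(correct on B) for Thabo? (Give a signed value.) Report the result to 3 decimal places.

P(theta) = c + (1 − c) · 1 / (1 + exp(−a(theta − b)))
P_A = 0.2859
P_B = 0.2231
P_A − P_B = 0.0628

0.063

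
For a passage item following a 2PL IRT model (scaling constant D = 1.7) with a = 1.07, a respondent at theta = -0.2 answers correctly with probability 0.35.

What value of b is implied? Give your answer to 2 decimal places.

P(theta) = 1 / (1 + exp(−D·a(theta − b)))
logit(0.35) = ln(0.35/0.65) = -0.6190
b = theta − logit/(1.7·a) = -0.2 − (-0.6190)/1.8190 = 0.1403

0.14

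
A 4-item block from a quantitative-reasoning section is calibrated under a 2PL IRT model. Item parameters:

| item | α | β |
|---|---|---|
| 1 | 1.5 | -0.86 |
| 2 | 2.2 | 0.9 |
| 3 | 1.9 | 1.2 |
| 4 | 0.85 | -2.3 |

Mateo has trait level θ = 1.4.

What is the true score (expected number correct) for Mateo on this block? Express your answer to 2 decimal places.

P(θ) = 1 / (1 + exp(−α(θ − β)))
P_1 = 1/(1+e^{-3.3900}) = 0.9674
P_2 = 1/(1+e^{-1.1000}) = 0.7503
P_3 = 1/(1+e^{-0.3800}) = 0.5939
P_4 = 1/(1+e^{-3.1450}) = 0.9587
E[score] = 0.9674 + 0.7503 + 0.5939 + 0.9587 = 3.2702

3.27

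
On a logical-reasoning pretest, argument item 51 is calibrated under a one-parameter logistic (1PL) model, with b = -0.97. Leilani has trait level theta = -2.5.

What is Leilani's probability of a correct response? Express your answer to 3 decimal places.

P(theta) = 1 / (1 + exp(−(theta − b)))
Exponent: (-2.5 − (-0.97)) = -1.5300
1/(1 + e^{1.5300}) = 0.1780
P = 0.1780

0.178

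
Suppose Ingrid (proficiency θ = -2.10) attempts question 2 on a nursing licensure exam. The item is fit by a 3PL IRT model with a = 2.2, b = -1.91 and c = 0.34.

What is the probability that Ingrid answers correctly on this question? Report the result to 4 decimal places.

P(θ) = c + (1 − c) · 1 / (1 + exp(−a(θ − b)))
Exponent: 2.2 × (-2.10 − (-1.91)) = -0.4180
1/(1 + e^{0.4180}) = 0.3970
P = 0.34 + 0.66 × 0.3970 = 0.6020

0.6020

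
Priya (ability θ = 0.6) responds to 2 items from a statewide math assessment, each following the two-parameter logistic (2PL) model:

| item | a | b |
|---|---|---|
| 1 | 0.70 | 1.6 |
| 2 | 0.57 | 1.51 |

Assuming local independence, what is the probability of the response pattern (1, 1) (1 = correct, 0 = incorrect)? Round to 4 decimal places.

0.1238

P(θ) = 1 / (1 + exp(−a(θ − b)))
P_1 = 1/(1+e^{0.7000}) = 0.3318
P_2 = 1/(1+e^{0.5187}) = 0.3732
L = P_1 × P_2 = 0.3318 × 0.3732 = 0.12382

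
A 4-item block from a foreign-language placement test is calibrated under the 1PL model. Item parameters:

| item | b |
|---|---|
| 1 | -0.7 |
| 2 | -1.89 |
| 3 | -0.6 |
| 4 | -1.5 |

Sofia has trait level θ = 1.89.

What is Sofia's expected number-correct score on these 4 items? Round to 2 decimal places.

3.80

P(θ) = 1 / (1 + exp(−(θ − b)))
P_1 = 1/(1+e^{-2.5900}) = 0.9302
P_2 = 1/(1+e^{-3.7800}) = 0.9777
P_3 = 1/(1+e^{-2.4900}) = 0.9234
P_4 = 1/(1+e^{-3.3900}) = 0.9674
E[score] = 0.9302 + 0.9777 + 0.9234 + 0.9674 = 3.7987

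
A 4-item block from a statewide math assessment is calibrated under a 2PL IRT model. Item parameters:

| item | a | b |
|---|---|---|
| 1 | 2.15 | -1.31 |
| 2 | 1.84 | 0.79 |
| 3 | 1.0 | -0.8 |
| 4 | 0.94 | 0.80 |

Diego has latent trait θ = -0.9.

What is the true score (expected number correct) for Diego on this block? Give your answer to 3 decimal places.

P(θ) = 1 / (1 + exp(−a(θ − b)))
P_1 = 1/(1+e^{-0.8815}) = 0.7071
P_2 = 1/(1+e^{3.1096}) = 0.0427
P_3 = 1/(1+e^{0.1000}) = 0.4750
P_4 = 1/(1+e^{1.5980}) = 0.1683
E[score] = 0.7071 + 0.0427 + 0.4750 + 0.1683 = 1.3931

1.393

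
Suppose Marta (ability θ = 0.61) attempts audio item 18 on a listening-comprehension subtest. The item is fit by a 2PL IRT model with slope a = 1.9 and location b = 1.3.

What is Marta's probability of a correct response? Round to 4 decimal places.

0.2123

P(θ) = 1 / (1 + exp(−a(θ − b)))
Exponent: 1.9 × (0.61 − 1.3) = -1.3110
1/(1 + e^{1.3110}) = 0.2123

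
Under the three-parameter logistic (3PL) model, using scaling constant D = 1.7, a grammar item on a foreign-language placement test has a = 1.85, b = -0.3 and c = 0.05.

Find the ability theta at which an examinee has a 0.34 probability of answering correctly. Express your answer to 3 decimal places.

-0.561

P(theta) = c + (1 − c) · 1 / (1 + exp(−D·a(theta − b)))
Remove guessing floor: (0.34 − 0.05)/(1 − 0.05) = 0.3053
logit = ln(0.3053/0.6947) = -0.8224
theta = b + logit/(1.7·a) = -0.3 + (-0.8224)/3.1450 = -0.5615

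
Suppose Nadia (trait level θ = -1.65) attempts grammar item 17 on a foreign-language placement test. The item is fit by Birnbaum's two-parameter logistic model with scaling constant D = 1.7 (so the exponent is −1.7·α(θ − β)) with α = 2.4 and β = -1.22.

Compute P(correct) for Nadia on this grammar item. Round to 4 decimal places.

0.1475

P(θ) = 1 / (1 + exp(−D·α(θ − β)))
Exponent: 1.7 × 2.4 × (-1.65 − (-1.22)) = -1.7544
1/(1 + e^{1.7544}) = 0.1475
P = 0.1475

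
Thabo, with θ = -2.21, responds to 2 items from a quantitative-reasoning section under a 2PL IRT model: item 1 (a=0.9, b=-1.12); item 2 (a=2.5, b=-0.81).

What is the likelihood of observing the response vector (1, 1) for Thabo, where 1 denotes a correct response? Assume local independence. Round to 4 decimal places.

0.0080

P(θ) = 1 / (1 + exp(−a(θ − b)))
P_1 = 1/(1+e^{0.9810}) = 0.2727
P_2 = 1/(1+e^{3.5000}) = 0.0293
L = P_1 × P_2 = 0.2727 × 0.0293 = 0.00799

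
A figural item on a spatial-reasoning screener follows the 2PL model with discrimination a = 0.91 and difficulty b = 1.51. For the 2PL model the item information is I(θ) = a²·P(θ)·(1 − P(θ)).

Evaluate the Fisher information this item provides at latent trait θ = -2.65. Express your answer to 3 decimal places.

0.018

P = 1/(1+e^{3.7856}) = 0.0222
P(1−P) = 0.0222 × 0.9778 = 0.0217
I = a² × P(1−P) = 0.91² × 0.0217 = 0.01797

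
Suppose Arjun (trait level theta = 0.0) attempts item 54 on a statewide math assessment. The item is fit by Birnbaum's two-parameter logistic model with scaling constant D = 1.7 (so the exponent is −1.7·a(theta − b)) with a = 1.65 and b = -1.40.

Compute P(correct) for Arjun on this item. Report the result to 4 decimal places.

0.9807

P(theta) = 1 / (1 + exp(−D·a(theta − b)))
Exponent: 1.7 × 1.65 × (0.0 − (-1.40)) = 3.9270
1/(1 + e^{-3.9270}) = 0.9807
P = 0.9807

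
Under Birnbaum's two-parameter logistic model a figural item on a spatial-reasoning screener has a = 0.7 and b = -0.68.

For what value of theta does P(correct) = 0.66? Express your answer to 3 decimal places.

0.268

P(theta) = 1 / (1 + exp(−a(theta − b)))
logit = ln(0.6600/0.3400) = 0.6633
theta = b + logit/(a) = -0.68 + 0.6633/0.7000 = 0.2676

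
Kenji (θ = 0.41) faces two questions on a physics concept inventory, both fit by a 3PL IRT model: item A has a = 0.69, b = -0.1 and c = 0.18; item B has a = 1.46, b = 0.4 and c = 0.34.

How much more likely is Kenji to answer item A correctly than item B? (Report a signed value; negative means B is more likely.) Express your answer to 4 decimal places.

-0.0110

P(θ) = c + (1 − c) · 1 / (1 + exp(−a(θ − b)))
P_A = 0.6614
P_B = 0.6724
P_A − P_B = -0.0110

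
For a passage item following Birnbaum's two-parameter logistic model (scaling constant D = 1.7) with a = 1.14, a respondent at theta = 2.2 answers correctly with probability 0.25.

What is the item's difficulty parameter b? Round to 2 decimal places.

2.77

P(theta) = 1 / (1 + exp(−D·a(theta − b)))
logit(0.25) = ln(0.25/0.75) = -1.0986
b = theta − logit/(1.7·a) = 2.2 − (-1.0986)/1.9380 = 2.7669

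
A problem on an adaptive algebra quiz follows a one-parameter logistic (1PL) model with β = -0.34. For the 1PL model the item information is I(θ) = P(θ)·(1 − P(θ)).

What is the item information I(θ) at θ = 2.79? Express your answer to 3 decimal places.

0.040

P = 1/(1+e^{-3.1300}) = 0.9581
P(1−P) = 0.9581 × 0.0419 = 0.0401
I = P(1−P) = 0.04013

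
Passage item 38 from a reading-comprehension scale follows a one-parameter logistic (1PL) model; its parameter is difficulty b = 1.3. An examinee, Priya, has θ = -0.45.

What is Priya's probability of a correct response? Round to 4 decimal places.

P(θ) = 1 / (1 + exp(−(θ − b)))
Exponent: (-0.45 − 1.3) = -1.7500
1/(1 + e^{1.7500}) = 0.1480
P = 0.1480

0.1480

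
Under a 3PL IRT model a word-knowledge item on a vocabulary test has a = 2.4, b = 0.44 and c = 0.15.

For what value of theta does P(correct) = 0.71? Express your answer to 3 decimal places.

0.714

P(theta) = c + (1 − c) · 1 / (1 + exp(−a(theta − b)))
Remove guessing floor: (0.71 − 0.15)/(1 − 0.15) = 0.6588
logit = ln(0.6588/0.3412) = 0.6581
theta = b + logit/(a) = 0.44 + 0.6581/2.4000 = 0.7142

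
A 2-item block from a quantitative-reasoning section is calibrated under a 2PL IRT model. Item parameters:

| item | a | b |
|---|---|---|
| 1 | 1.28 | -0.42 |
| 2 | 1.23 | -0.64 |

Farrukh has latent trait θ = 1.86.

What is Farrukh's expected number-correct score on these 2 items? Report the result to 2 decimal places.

P(θ) = 1 / (1 + exp(−a(θ − b)))
P_1 = 1/(1+e^{-2.9184}) = 0.9487
P_2 = 1/(1+e^{-3.0750}) = 0.9558
E[score] = 0.9487 + 0.9558 = 1.9046

1.90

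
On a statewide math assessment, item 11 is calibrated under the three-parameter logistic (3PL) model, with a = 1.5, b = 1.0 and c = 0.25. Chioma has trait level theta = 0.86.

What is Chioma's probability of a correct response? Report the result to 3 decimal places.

0.586

P(theta) = c + (1 − c) · 1 / (1 + exp(−a(theta − b)))
Exponent: 1.5 × (0.86 − 1.0) = -0.2100
1/(1 + e^{0.2100}) = 0.4477
P = 0.25 + 0.75 × 0.4477 = 0.5858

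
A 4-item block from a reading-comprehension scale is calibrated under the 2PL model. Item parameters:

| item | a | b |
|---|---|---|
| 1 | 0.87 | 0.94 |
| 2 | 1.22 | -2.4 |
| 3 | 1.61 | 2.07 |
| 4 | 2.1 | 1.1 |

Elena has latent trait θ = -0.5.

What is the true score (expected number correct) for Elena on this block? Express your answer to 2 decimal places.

P(θ) = 1 / (1 + exp(−a(θ − b)))
P_1 = 1/(1+e^{1.2528}) = 0.2222
P_2 = 1/(1+e^{-2.3180}) = 0.9104
P_3 = 1/(1+e^{4.1377}) = 0.0157
P_4 = 1/(1+e^{3.3600}) = 0.0336
E[score] = 0.2222 + 0.9104 + 0.0157 + 0.0336 = 1.1819

1.18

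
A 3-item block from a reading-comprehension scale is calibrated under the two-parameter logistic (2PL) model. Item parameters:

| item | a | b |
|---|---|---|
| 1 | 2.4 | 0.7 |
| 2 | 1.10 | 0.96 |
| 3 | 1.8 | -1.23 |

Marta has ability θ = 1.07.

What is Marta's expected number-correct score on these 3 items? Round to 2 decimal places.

2.22

P(θ) = 1 / (1 + exp(−a(θ − b)))
P_1 = 1/(1+e^{-0.8880}) = 0.7085
P_2 = 1/(1+e^{-0.1210}) = 0.5302
P_3 = 1/(1+e^{-4.1400}) = 0.9843
E[score] = 0.7085 + 0.5302 + 0.9843 = 2.2230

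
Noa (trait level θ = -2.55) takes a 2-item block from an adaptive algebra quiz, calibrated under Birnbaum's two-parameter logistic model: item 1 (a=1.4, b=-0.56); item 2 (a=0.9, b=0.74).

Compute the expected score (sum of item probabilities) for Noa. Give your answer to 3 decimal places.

0.107

P(θ) = 1 / (1 + exp(−a(θ − b)))
P_1 = 1/(1+e^{2.7860}) = 0.0581
P_2 = 1/(1+e^{2.9610}) = 0.0492
E[score] = 0.0581 + 0.0492 = 0.1073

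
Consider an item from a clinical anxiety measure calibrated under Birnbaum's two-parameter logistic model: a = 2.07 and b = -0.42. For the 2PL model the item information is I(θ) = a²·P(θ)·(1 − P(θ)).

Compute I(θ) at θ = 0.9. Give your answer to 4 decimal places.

0.2458

P = 1/(1+e^{-2.7324}) = 0.9389
P(1−P) = 0.9389 × 0.0611 = 0.0574
I = a² × P(1−P) = 2.07² × 0.0574 = 0.24577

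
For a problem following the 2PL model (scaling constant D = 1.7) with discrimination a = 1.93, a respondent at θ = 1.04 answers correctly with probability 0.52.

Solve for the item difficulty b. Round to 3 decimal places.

P(θ) = 1 / (1 + exp(−D·a(θ − b)))
logit(0.52) = ln(0.52/0.48) = 0.0800
b = θ − logit/(1.7·a) = 1.04 − 0.0800/3.2810 = 1.0156

1.016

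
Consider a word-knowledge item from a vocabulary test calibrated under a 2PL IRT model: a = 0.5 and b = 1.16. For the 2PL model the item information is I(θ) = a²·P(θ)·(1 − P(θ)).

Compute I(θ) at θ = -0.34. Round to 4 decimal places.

P = 1/(1+e^{0.7500}) = 0.3208
P(1−P) = 0.3208 × 0.6792 = 0.2179
I = a² × P(1−P) = 0.5² × 0.2179 = 0.05447

0.0545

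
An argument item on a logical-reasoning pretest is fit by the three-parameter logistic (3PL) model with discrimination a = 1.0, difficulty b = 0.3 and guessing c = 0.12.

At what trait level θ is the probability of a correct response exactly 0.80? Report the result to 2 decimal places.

1.52

P(θ) = c + (1 − c) · 1 / (1 + exp(−a(θ − b)))
Remove guessing floor: (0.80 − 0.12)/(1 − 0.12) = 0.7727
logit = ln(0.7727/0.2273) = 1.2238
θ = b + logit/(a) = 0.3 + 1.2238/1.0000 = 1.5238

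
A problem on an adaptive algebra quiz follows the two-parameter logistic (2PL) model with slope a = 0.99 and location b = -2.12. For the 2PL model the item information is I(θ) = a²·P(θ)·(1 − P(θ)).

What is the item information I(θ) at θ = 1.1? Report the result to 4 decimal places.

P = 1/(1+e^{-3.1878}) = 0.9604
P(1−P) = 0.9604 × 0.0396 = 0.0381
I = a² × P(1−P) = 0.99² × 0.0381 = 0.03730

0.0373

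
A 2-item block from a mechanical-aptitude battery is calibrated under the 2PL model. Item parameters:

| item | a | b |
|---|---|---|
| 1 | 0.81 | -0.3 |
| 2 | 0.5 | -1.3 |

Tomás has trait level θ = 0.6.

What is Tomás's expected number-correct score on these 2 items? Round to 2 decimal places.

1.40

P(θ) = 1 / (1 + exp(−a(θ − b)))
P_1 = 1/(1+e^{-0.7290}) = 0.6746
P_2 = 1/(1+e^{-0.9500}) = 0.7211
E[score] = 0.6746 + 0.7211 = 1.3957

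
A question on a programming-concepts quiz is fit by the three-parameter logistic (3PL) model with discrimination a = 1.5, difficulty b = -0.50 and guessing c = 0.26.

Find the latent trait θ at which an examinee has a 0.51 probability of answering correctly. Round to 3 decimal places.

-0.949

P(θ) = c + (1 − c) · 1 / (1 + exp(−a(θ − b)))
Remove guessing floor: (0.51 − 0.26)/(1 − 0.26) = 0.3378
logit = ln(0.3378/0.6622) = -0.6729
θ = b + logit/(a) = -0.50 + (-0.6729)/1.5000 = -0.9486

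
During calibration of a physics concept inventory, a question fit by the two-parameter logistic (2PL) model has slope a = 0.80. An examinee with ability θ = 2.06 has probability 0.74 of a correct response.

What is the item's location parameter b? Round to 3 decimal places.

0.753

P(θ) = 1 / (1 + exp(−a(θ − b)))
logit(0.74) = ln(0.74/0.26) = 1.0460
b = θ − logit/(a) = 2.06 − 1.0460/0.8000 = 0.7525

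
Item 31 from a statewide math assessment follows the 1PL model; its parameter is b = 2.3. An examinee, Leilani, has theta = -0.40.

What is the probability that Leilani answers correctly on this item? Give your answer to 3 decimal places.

0.063

P(theta) = 1 / (1 + exp(−(theta − b)))
Exponent: (-0.40 − 2.3) = -2.7000
1/(1 + e^{2.7000}) = 0.0630
P = 0.0630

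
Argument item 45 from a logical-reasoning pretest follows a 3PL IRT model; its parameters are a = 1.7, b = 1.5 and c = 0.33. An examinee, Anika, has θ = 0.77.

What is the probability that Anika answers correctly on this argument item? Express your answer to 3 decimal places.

0.480

P(θ) = c + (1 − c) · 1 / (1 + exp(−a(θ − b)))
Exponent: 1.7 × (0.77 − 1.5) = -1.2410
1/(1 + e^{1.2410}) = 0.2243
P = 0.33 + 0.67 × 0.2243 = 0.4803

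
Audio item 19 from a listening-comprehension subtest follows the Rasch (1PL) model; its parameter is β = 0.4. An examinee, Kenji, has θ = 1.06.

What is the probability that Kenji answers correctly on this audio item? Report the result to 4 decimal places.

0.6593

P(θ) = 1 / (1 + exp(−(θ − β)))
Exponent: (1.06 − 0.4) = 0.6600
1/(1 + e^{-0.6600}) = 0.6593
P = 0.6593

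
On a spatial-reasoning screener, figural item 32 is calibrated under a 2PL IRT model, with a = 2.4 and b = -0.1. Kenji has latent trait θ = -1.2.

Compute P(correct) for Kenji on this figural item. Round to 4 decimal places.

P(θ) = 1 / (1 + exp(−a(θ − b)))
Exponent: 2.4 × (-1.2 − (-0.1)) = -2.6400
1/(1 + e^{2.6400}) = 0.0666

0.0666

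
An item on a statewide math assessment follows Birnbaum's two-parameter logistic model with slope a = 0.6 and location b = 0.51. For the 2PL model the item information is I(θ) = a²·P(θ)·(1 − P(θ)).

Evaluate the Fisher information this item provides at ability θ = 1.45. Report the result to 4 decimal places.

0.0832

P = 1/(1+e^{-0.5640}) = 0.6374
P(1−P) = 0.6374 × 0.3626 = 0.2311
I = a² × P(1−P) = 0.6² × 0.2311 = 0.08321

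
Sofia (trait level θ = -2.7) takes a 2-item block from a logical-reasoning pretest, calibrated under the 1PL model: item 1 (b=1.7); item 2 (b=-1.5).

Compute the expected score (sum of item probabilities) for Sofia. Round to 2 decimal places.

0.24

P(θ) = 1 / (1 + exp(−(θ − b)))
P_1 = 1/(1+e^{4.4000}) = 0.0121
P_2 = 1/(1+e^{1.2000}) = 0.2315
E[score] = 0.0121 + 0.2315 = 0.2436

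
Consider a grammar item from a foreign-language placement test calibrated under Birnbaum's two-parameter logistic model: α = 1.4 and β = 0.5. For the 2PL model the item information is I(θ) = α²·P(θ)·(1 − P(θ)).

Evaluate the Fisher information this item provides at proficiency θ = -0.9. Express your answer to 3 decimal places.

P = 1/(1+e^{1.9600}) = 0.1235
P(1−P) = 0.1235 × 0.8765 = 0.1082
I = α² × P(1−P) = 1.4² × 0.1082 = 0.21212

0.212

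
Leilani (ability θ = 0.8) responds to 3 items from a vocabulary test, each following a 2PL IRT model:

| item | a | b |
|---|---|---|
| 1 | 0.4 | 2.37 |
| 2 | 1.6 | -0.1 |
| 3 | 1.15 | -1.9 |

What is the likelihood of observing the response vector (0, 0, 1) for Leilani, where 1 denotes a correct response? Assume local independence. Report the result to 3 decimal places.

0.120

P(θ) = 1 / (1 + exp(−a(θ − b)))
P_1 = 1/(1+e^{0.6280}) = 0.3480
P_2 = 1/(1+e^{-1.4400}) = 0.8085
P_3 = 1/(1+e^{-3.1050}) = 0.9571
L = (1−P_1) × (1−P_2) × P_3 = 0.6520 × 0.1915 × 0.9571 = 0.11954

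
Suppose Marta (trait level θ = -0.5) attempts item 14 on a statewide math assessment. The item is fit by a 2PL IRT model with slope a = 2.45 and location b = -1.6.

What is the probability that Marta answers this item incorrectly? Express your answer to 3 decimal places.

0.063

P(θ) = 1 / (1 + exp(−a(θ − b)))
Exponent: 2.45 × (-0.5 − (-1.6)) = 2.6950
1/(1 + e^{-2.6950}) = 0.9367
P(incorrect) = 1 − 0.9367 = 0.0633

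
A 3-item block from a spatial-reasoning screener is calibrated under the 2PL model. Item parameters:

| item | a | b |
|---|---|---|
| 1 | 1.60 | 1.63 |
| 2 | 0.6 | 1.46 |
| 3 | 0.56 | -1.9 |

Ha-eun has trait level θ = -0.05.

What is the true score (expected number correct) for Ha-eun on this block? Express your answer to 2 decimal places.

1.09

P(θ) = 1 / (1 + exp(−a(θ − b)))
P_1 = 1/(1+e^{2.6880}) = 0.0637
P_2 = 1/(1+e^{0.9060}) = 0.2878
P_3 = 1/(1+e^{-1.0360}) = 0.7381
E[score] = 0.0637 + 0.2878 + 0.7381 = 1.0896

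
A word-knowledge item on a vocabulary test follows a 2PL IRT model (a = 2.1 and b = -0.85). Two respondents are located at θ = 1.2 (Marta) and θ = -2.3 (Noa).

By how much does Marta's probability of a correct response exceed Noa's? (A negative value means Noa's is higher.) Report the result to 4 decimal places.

0.9412

P(θ) = 1 / (1 + exp(−a(θ − b)))
P(Marta) = 0.9867  [exponent 4.3050]
P(Noa) = 0.0454  [exponent -3.0450]
Difference = 0.9867 − 0.0454 = 0.9412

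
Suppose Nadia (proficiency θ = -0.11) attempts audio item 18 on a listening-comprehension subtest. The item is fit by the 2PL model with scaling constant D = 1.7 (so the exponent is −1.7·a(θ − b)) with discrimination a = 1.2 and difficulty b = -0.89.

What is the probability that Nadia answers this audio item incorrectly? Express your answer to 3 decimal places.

0.169

P(θ) = 1 / (1 + exp(−D·a(θ − b)))
Exponent: 1.7 × 1.2 × (-0.11 − (-0.89)) = 1.5912
1/(1 + e^{-1.5912}) = 0.8308
P = 0.8308
P(incorrect) = 1 − 0.8308 = 0.1692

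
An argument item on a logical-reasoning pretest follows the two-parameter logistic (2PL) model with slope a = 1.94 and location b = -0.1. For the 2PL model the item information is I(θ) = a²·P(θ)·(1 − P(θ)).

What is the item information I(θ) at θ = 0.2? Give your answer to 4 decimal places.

P = 1/(1+e^{-0.5820}) = 0.6415
P(1−P) = 0.6415 × 0.3585 = 0.2300
I = a² × P(1−P) = 1.94² × 0.2300 = 0.86551

0.8655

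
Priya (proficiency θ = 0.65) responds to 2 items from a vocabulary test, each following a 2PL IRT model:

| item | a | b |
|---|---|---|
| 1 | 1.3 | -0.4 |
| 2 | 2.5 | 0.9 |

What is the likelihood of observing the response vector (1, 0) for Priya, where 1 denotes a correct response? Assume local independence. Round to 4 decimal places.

0.5189

P(θ) = 1 / (1 + exp(−a(θ − b)))
P_1 = 1/(1+e^{-1.3650}) = 0.7966
P_2 = 1/(1+e^{0.6250}) = 0.3486
L = P_1 × (1−P_2) = 0.7966 × 0.6514 = 0.51885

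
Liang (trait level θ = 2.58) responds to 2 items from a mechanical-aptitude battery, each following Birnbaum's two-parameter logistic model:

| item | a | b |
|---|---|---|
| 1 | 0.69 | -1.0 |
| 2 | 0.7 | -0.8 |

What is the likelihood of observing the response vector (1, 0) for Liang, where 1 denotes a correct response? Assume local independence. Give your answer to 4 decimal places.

P(θ) = 1 / (1 + exp(−a(θ − b)))
P_1 = 1/(1+e^{-2.4702}) = 0.9220
P_2 = 1/(1+e^{-2.3660}) = 0.9142
L = P_1 × (1−P_2) = 0.9220 × 0.0858 = 0.07911

0.0791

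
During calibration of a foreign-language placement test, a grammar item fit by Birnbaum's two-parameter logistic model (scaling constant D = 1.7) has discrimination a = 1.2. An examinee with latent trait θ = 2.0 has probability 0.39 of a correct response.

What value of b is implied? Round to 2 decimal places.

P(θ) = 1 / (1 + exp(−D·a(θ − b)))
logit(0.39) = ln(0.39/0.61) = -0.4473
b = θ − logit/(1.7·a) = 2.0 − (-0.4473)/2.0400 = 2.2193

2.22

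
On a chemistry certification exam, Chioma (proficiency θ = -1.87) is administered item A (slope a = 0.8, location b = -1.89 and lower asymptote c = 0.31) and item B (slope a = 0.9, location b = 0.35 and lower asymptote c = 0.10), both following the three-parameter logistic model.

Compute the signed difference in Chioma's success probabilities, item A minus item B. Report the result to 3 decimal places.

P(θ) = c + (1 − c) · 1 / (1 + exp(−a(θ − b)))
P_A = 0.6578
P_B = 0.2075
P_A − P_B = 0.4503

0.450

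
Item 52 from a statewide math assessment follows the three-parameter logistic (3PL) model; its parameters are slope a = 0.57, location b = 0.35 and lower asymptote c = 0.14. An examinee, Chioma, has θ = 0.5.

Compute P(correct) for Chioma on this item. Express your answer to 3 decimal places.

0.588

P(θ) = c + (1 − c) · 1 / (1 + exp(−a(θ − b)))
Exponent: 0.57 × (0.5 − 0.35) = 0.0855
1/(1 + e^{-0.0855}) = 0.5214
P = 0.14 + 0.86 × 0.5214 = 0.5884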